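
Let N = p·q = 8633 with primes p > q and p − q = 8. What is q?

89

Since p = q + 8, we have 8633 = q(q + 8), so q² + 8q − 8633 = 0.
Discriminant: 8² + 4·8633 = 64 + 34532 = 34596; √34596 = 186.
q = (−8 + 186)/2 = 89, and p = q + 8 = 97.
Check: 89 · 97 = 8633.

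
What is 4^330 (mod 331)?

4^1 ≡ 4 (mod 331)
4^2 ≡ 4^2 = 16 ≡ 16 (mod 331)
4^4 ≡ 16^2 = 256 ≡ 256 (mod 331)
4^8 ≡ 256^2 = 65536 ≡ 329 (mod 331)
4^16 ≡ 329^2 = 108241 ≡ 4 (mod 331)
4^32 ≡ 4^2 = 16 ≡ 16 (mod 331)
4^64 ≡ 16^2 = 256 ≡ 256 (mod 331)
4^128 ≡ 256^2 = 65536 ≡ 329 (mod 331)
4^256 ≡ 329^2 = 108241 ≡ 4 (mod 331)
330 = 256 + 64 + 8 + 2 in binary powers of 2.
So 4^330 ≡ 4 · 256 · 329 · 16 ≡ 1 (mod 331).
Since the result is 1, base 4 gives no evidence that 331 is composite.

1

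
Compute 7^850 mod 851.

7^1 ≡ 7 (mod 851)
7^2 ≡ 7^2 = 49 ≡ 49 (mod 851)
7^4 ≡ 49^2 = 2401 ≡ 699 (mod 851)
7^8 ≡ 699^2 = 488601 ≡ 127 (mod 851)
7^16 ≡ 127^2 = 16129 ≡ 811 (mod 851)
7^32 ≡ 811^2 = 657721 ≡ 749 (mod 851)
7^64 ≡ 749^2 = 561001 ≡ 192 (mod 851)
7^128 ≡ 192^2 = 36864 ≡ 271 (mod 851)
7^256 ≡ 271^2 = 73441 ≡ 255 (mod 851)
7^512 ≡ 255^2 = 65025 ≡ 349 (mod 851)
850 = 512 + 256 + 64 + 16 + 2 in binary powers of 2.
So 7^850 ≡ 349 · 255 · 192 · 811 · 49 ≡ 255 (mod 851).
Since 255 ≠ 1, base 7 is a Fermat witness: 851 is composite.

255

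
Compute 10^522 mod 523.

10^1 ≡ 10 (mod 523)
10^2 ≡ 10^2 = 100 ≡ 100 (mod 523)
10^4 ≡ 100^2 = 10000 ≡ 63 (mod 523)
10^8 ≡ 63^2 = 3969 ≡ 308 (mod 523)
10^16 ≡ 308^2 = 94864 ≡ 201 (mod 523)
10^32 ≡ 201^2 = 40401 ≡ 130 (mod 523)
10^64 ≡ 130^2 = 16900 ≡ 164 (mod 523)
10^128 ≡ 164^2 = 26896 ≡ 223 (mod 523)
10^256 ≡ 223^2 = 49729 ≡ 44 (mod 523)
10^512 ≡ 44^2 = 1936 ≡ 367 (mod 523)
522 = 512 + 8 + 2 in binary powers of 2.
So 10^522 ≡ 367 · 308 · 100 ≡ 1 (mod 523).
Since the result is 1, base 10 gives no evidence that 523 is composite.

1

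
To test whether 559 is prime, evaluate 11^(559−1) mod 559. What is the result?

11^1 ≡ 11 (mod 559)
11^2 ≡ 11^2 = 121 ≡ 121 (mod 559)
11^4 ≡ 121^2 = 14641 ≡ 107 (mod 559)
11^8 ≡ 107^2 = 11449 ≡ 269 (mod 559)
11^16 ≡ 269^2 = 72361 ≡ 250 (mod 559)
11^32 ≡ 250^2 = 62500 ≡ 451 (mod 559)
11^64 ≡ 451^2 = 203401 ≡ 484 (mod 559)
11^128 ≡ 484^2 = 234256 ≡ 35 (mod 559)
11^256 ≡ 35^2 = 1225 ≡ 107 (mod 559)
11^512 ≡ 107^2 = 11449 ≡ 269 (mod 559)
558 = 512 + 32 + 8 + 4 + 2 in binary powers of 2.
So 11^558 ≡ 269 · 451 · 269 · 107 · 121 ≡ 532 (mod 559).
Since 532 ≠ 1, base 11 is a Fermat witness: 559 is composite.

532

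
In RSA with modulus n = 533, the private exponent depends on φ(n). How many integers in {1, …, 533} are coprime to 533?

Factor: 533 = 13 · 41.
φ(533) = (13−1) · (41−1) = 12 · 40 = 480.

480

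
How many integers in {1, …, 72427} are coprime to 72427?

Factor: 72427 = 23 · 47 · 67.
φ(72427) = (23−1) · (47−1) · (67−1) = 22 · 46 · 66 = 66792.

66792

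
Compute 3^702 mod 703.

1

3^1 ≡ 3 (mod 703)
3^2 ≡ 3^2 = 9 ≡ 9 (mod 703)
3^4 ≡ 9^2 = 81 ≡ 81 (mod 703)
3^8 ≡ 81^2 = 6561 ≡ 234 (mod 703)
3^16 ≡ 234^2 = 54756 ≡ 625 (mod 703)
3^32 ≡ 625^2 = 390625 ≡ 460 (mod 703)
3^64 ≡ 460^2 = 211600 ≡ 700 (mod 703)
3^128 ≡ 700^2 = 490000 ≡ 9 (mod 703)
3^256 ≡ 9^2 = 81 ≡ 81 (mod 703)
3^512 ≡ 81^2 = 6561 ≡ 234 (mod 703)
702 = 512 + 128 + 32 + 16 + 8 + 4 + 2 in binary powers of 2.
So 3^702 ≡ 234 · 9 · 460 · 625 · 234 · 81 · 9 ≡ 1 (mod 703).
Since the result is 1, base 3 gives no evidence that 703 is composite.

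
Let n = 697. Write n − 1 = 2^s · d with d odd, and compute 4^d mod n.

353

697 − 1 = 696 = 2^3 · 87, so d = 87.
4^1 ≡ 4 (mod 697)
4^2 ≡ 4^2 = 16 ≡ 16 (mod 697)
4^4 ≡ 16^2 = 256 ≡ 256 (mod 697)
4^8 ≡ 256^2 = 65536 ≡ 18 (mod 697)
4^16 ≡ 18^2 = 324 ≡ 324 (mod 697)
4^32 ≡ 324^2 = 104976 ≡ 426 (mod 697)
4^64 ≡ 426^2 = 181476 ≡ 256 (mod 697)
87 = 64 + 16 + 4 + 2 + 1 in binary powers of 2.
So 4^87 ≡ 256 · 324 · 256 · 16 · 4 ≡ 353 (mod 697).
Squaring chain: 353 → 543 → 18; never reaches −1, so base 4 is a Miller–Rabin witness that 697 is composite.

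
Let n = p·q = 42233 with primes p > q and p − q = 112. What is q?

Since p = q + 112, we have 42233 = q(q + 112), so q² + 112q − 42233 = 0.
Discriminant: 112² + 4·42233 = 12544 + 168932 = 181476; √181476 = 426.
q = (−112 + 426)/2 = 157, and p = q + 112 = 269.
Check: 157 · 269 = 42233.

157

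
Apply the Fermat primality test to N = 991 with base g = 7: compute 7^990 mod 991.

7^1 ≡ 7 (mod 991)
7^2 ≡ 7^2 = 49 ≡ 49 (mod 991)
7^4 ≡ 49^2 = 2401 ≡ 419 (mod 991)
7^8 ≡ 419^2 = 175561 ≡ 154 (mod 991)
7^16 ≡ 154^2 = 23716 ≡ 923 (mod 991)
7^32 ≡ 923^2 = 851929 ≡ 660 (mod 991)
7^64 ≡ 660^2 = 435600 ≡ 551 (mod 991)
7^128 ≡ 551^2 = 303601 ≡ 355 (mod 991)
7^256 ≡ 355^2 = 126025 ≡ 168 (mod 991)
7^512 ≡ 168^2 = 28224 ≡ 476 (mod 991)
990 = 512 + 256 + 128 + 64 + 16 + 8 + 4 + 2 in binary powers of 2.
So 7^990 ≡ 476 · 168 · 355 · 551 · 923 · 154 · 419 · 49 ≡ 1 (mod 991).
Since the result is 1, base 7 gives no evidence that 991 is composite.

1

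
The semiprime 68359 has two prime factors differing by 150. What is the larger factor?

Since p = q + 150, we have 68359 = q(q + 150), so q² + 150q − 68359 = 0.
Discriminant: 150² + 4·68359 = 22500 + 273436 = 295936; √295936 = 544.
q = (−150 + 544)/2 = 197, and p = q + 150 = 347.
Check: 197 · 347 = 68359.

347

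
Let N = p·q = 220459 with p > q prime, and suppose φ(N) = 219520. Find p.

491

φ(n) = (p−1)(q−1) = n − (p+q) + 1, so p + q = 220459 − 219520 + 1 = 940.
p and q are the roots of t² − 940t + 220459 = 0.
Discriminant: 940² − 4·220459 = 883600 − 881836 = 1764; √1764 = 42.
q = (940 − 42)/2 = 449, p = (940 + 42)/2 = 491.
Check: 449 · 491 = 220459.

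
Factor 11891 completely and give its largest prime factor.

11891 = 11 · 1081
1081 = 23 · 47
47 is prime.
So 11891 = 11 · 23 · 47; the largest prime factor is 47.

47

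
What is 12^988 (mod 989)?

12^1 ≡ 12 (mod 989)
12^2 ≡ 12^2 = 144 ≡ 144 (mod 989)
12^4 ≡ 144^2 = 20736 ≡ 956 (mod 989)
12^8 ≡ 956^2 = 913936 ≡ 100 (mod 989)
12^16 ≡ 100^2 = 10000 ≡ 110 (mod 989)
12^32 ≡ 110^2 = 12100 ≡ 232 (mod 989)
12^64 ≡ 232^2 = 53824 ≡ 418 (mod 989)
12^128 ≡ 418^2 = 174724 ≡ 660 (mod 989)
12^256 ≡ 660^2 = 435600 ≡ 440 (mod 989)
12^512 ≡ 440^2 = 193600 ≡ 745 (mod 989)
988 = 512 + 256 + 128 + 64 + 16 + 8 + 4 in binary powers of 2.
So 12^988 ≡ 745 · 440 · 660 · 418 · 110 · 100 · 956 ≡ 418 (mod 989).
Since 418 ≠ 1, base 12 is a Fermat witness: 989 is composite.

418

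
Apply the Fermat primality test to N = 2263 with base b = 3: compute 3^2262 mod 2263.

2116

3^1 ≡ 3 (mod 2263)
3^2 ≡ 3^2 = 9 ≡ 9 (mod 2263)
3^4 ≡ 9^2 = 81 ≡ 81 (mod 2263)
3^8 ≡ 81^2 = 6561 ≡ 2035 (mod 2263)
3^16 ≡ 2035^2 = 4141225 ≡ 2198 (mod 2263)
3^32 ≡ 2198^2 = 4831204 ≡ 1962 (mod 2263)
3^64 ≡ 1962^2 = 3849444 ≡ 81 (mod 2263)
3^128 ≡ 81^2 = 6561 ≡ 2035 (mod 2263)
3^256 ≡ 2035^2 = 4141225 ≡ 2198 (mod 2263)
3^512 ≡ 2198^2 = 4831204 ≡ 1962 (mod 2263)
3^1024 ≡ 1962^2 = 3849444 ≡ 81 (mod 2263)
3^2048 ≡ 81^2 = 6561 ≡ 2035 (mod 2263)
2262 = 2048 + 128 + 64 + 16 + 4 + 2 in binary powers of 2.
So 3^2262 ≡ 2035 · 2035 · 81 · 2198 · 81 · 9 ≡ 2116 (mod 2263).
Since 2116 ≠ 1, base 3 is a Fermat witness: 2263 is composite.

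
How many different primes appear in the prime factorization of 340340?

6

340340 = 2^2 · 85085
85085 = 5 · 17017
17017 = 7 · 2431
2431 = 11 · 221
221 = 13 · 17
340340 = 2^2 · 5 · 7 · 11 · 13 · 17, which has 6 distinct prime factors.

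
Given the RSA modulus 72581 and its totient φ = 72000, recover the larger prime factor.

φ(n) = (p−1)(q−1) = n − (p+q) + 1, so p + q = 72581 − 72000 + 1 = 582.
p and q are the roots of t² − 582t + 72581 = 0.
Discriminant: 582² − 4·72581 = 338724 − 290324 = 48400; √48400 = 220.
q = (582 − 220)/2 = 181, p = (582 + 220)/2 = 401.
Check: 181 · 401 = 72581.

401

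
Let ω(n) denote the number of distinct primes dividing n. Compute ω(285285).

285285 = 3 · 95095
95095 = 5 · 19019
19019 = 7 · 2717
2717 = 11 · 247
247 = 13 · 19
285285 = 3 · 5 · 7 · 11 · 13 · 19, which has 6 distinct prime factors.

6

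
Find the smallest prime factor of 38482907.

38482907 is odd.
Digit sum 41, not divisible by 3.
Ends in 7: not divisible by 5.
7: 38482907 = 7·5497558 + 1
11: 38482907 = 11·3498446 + 1
13: 38482907 = 13·2960223 + 8
17: 38482907 = 17·2263700 + 7
19: 38482907 = 19·2025416 + 3
23: 38482907 = 23·1673169 + 20
29: 38482907 = 29·1326996 + 23
31: 38482907 = 31·1241384 + 3
37: 38482907 = 37·1040078 + 21
41: 38482907 = 41·938607 + 20
43: 38482907 = 43·894951 + 14
47: 38482907 = 47·818785 + 12
53: 38482907 = 53·726092 + 31
59: 38482907 = 59·652252 + 39
61: 38482907 = 61·630867 + 20
67: 38482907 = 67·574371 + 50
71: 38482907 = 71·542012 + 55
73: 38482907 = 73·527163 + 8
79: 38482907 = 79·487125 + 32
83: 38482907 = 83·463649 + 40
89: 38482907 = 89·432392 + 19
97: 38482907 = 97·396731

97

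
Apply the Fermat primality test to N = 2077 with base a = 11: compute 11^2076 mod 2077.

283

11^1 ≡ 11 (mod 2077)
11^2 ≡ 11^2 = 121 ≡ 121 (mod 2077)
11^4 ≡ 121^2 = 14641 ≡ 102 (mod 2077)
11^8 ≡ 102^2 = 10404 ≡ 19 (mod 2077)
11^16 ≡ 19^2 = 361 ≡ 361 (mod 2077)
11^32 ≡ 361^2 = 130321 ≡ 1547 (mod 2077)
11^64 ≡ 1547^2 = 2393209 ≡ 505 (mod 2077)
11^128 ≡ 505^2 = 255025 ≡ 1631 (mod 2077)
11^256 ≡ 1631^2 = 2660161 ≡ 1601 (mod 2077)
11^512 ≡ 1601^2 = 2563201 ≡ 183 (mod 2077)
11^1024 ≡ 183^2 = 33489 ≡ 257 (mod 2077)
11^2048 ≡ 257^2 = 66049 ≡ 1662 (mod 2077)
2076 = 2048 + 16 + 8 + 4 in binary powers of 2.
So 11^2076 ≡ 1662 · 361 · 19 · 102 ≡ 283 (mod 2077).
Since 283 ≠ 1, base 11 is a Fermat witness: 2077 is composite.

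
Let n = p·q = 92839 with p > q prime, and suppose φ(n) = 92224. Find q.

263

φ(n) = (p−1)(q−1) = n − (p+q) + 1, so p + q = 92839 − 92224 + 1 = 616.
p and q are the roots of t² − 616t + 92839 = 0.
Discriminant: 616² − 4·92839 = 379456 − 371356 = 8100; √8100 = 90.
q = (616 − 90)/2 = 263, p = (616 + 90)/2 = 353.
Check: 263 · 353 = 92839.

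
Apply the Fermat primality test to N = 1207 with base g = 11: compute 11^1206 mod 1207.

11^1 ≡ 11 (mod 1207)
11^2 ≡ 11^2 = 121 ≡ 121 (mod 1207)
11^4 ≡ 121^2 = 14641 ≡ 157 (mod 1207)
11^8 ≡ 157^2 = 24649 ≡ 509 (mod 1207)
11^16 ≡ 509^2 = 259081 ≡ 783 (mod 1207)
11^32 ≡ 783^2 = 613089 ≡ 1140 (mod 1207)
11^64 ≡ 1140^2 = 1299600 ≡ 868 (mod 1207)
11^128 ≡ 868^2 = 753424 ≡ 256 (mod 1207)
11^256 ≡ 256^2 = 65536 ≡ 358 (mod 1207)
11^512 ≡ 358^2 = 128164 ≡ 222 (mod 1207)
11^1024 ≡ 222^2 = 49284 ≡ 1004 (mod 1207)
1206 = 1024 + 128 + 32 + 16 + 4 + 2 in binary powers of 2.
So 11^1206 ≡ 1004 · 256 · 1140 · 783 · 157 · 121 ≡ 144 (mod 1207).
Since 144 ≠ 1, base 11 is a Fermat witness: 1207 is composite.

144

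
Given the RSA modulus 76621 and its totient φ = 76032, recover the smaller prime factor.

193

φ(n) = (p−1)(q−1) = n − (p+q) + 1, so p + q = 76621 − 76032 + 1 = 590.
p and q are the roots of t² − 590t + 76621 = 0.
Discriminant: 590² − 4·76621 = 348100 − 306484 = 41616; √41616 = 204.
q = (590 − 204)/2 = 193, p = (590 + 204)/2 = 397.
Check: 193 · 397 = 76621.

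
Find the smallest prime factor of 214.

214 is even: 2 divides it.

2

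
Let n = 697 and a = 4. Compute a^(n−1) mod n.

324

4^1 ≡ 4 (mod 697)
4^2 ≡ 4^2 = 16 ≡ 16 (mod 697)
4^4 ≡ 16^2 = 256 ≡ 256 (mod 697)
4^8 ≡ 256^2 = 65536 ≡ 18 (mod 697)
4^16 ≡ 18^2 = 324 ≡ 324 (mod 697)
4^32 ≡ 324^2 = 104976 ≡ 426 (mod 697)
4^64 ≡ 426^2 = 181476 ≡ 256 (mod 697)
4^128 ≡ 256^2 = 65536 ≡ 18 (mod 697)
4^256 ≡ 18^2 = 324 ≡ 324 (mod 697)
4^512 ≡ 324^2 = 104976 ≡ 426 (mod 697)
696 = 512 + 128 + 32 + 16 + 8 in binary powers of 2.
So 4^696 ≡ 426 · 18 · 426 · 324 · 18 ≡ 324 (mod 697).
Since 324 ≠ 1, base 4 is a Fermat witness: 697 is composite.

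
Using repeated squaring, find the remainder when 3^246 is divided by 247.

3^1 ≡ 3 (mod 247)
3^2 ≡ 3^2 = 9 ≡ 9 (mod 247)
3^4 ≡ 9^2 = 81 ≡ 81 (mod 247)
3^8 ≡ 81^2 = 6561 ≡ 139 (mod 247)
3^16 ≡ 139^2 = 19321 ≡ 55 (mod 247)
3^32 ≡ 55^2 = 3025 ≡ 61 (mod 247)
3^64 ≡ 61^2 = 3721 ≡ 16 (mod 247)
3^128 ≡ 16^2 = 256 ≡ 9 (mod 247)
246 = 128 + 64 + 32 + 16 + 4 + 2 in binary powers of 2.
So 3^246 ≡ 9 · 16 · 61 · 55 · 81 · 9 ≡ 144 (mod 247).
Since 144 ≠ 1, base 3 is a Fermat witness: 247 is composite.

144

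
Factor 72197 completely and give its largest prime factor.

73

72197 = 23 · 3139
3139 = 43 · 73
73 is prime.
So 72197 = 23 · 43 · 73; the largest prime factor is 73.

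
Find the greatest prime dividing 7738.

73

7738 = 2 · 3869
3869 = 53 · 73
73 is prime.
So 7738 = 2 · 53 · 73; the largest prime factor is 73.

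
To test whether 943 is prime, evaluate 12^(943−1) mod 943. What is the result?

430

12^1 ≡ 12 (mod 943)
12^2 ≡ 12^2 = 144 ≡ 144 (mod 943)
12^4 ≡ 144^2 = 20736 ≡ 933 (mod 943)
12^8 ≡ 933^2 = 870489 ≡ 100 (mod 943)
12^16 ≡ 100^2 = 10000 ≡ 570 (mod 943)
12^32 ≡ 570^2 = 324900 ≡ 508 (mod 943)
12^64 ≡ 508^2 = 258064 ≡ 625 (mod 943)
12^128 ≡ 625^2 = 390625 ≡ 223 (mod 943)
12^256 ≡ 223^2 = 49729 ≡ 693 (mod 943)
12^512 ≡ 693^2 = 480249 ≡ 262 (mod 943)
942 = 512 + 256 + 128 + 32 + 8 + 4 + 2 in binary powers of 2.
So 12^942 ≡ 262 · 693 · 223 · 508 · 100 · 933 · 144 ≡ 430 (mod 943).
Since 430 ≠ 1, base 12 is a Fermat witness: 943 is composite.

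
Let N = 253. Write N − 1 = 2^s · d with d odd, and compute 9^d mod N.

36

253 − 1 = 252 = 2^2 · 63, so d = 63.
9^1 ≡ 9 (mod 253)
9^2 ≡ 9^2 = 81 ≡ 81 (mod 253)
9^4 ≡ 81^2 = 6561 ≡ 236 (mod 253)
9^8 ≡ 236^2 = 55696 ≡ 36 (mod 253)
9^16 ≡ 36^2 = 1296 ≡ 31 (mod 253)
9^32 ≡ 31^2 = 961 ≡ 202 (mod 253)
63 = 32 + 16 + 8 + 4 + 2 + 1 in binary powers of 2.
So 9^63 ≡ 202 · 31 · 36 · 236 · 81 · 9 ≡ 36 (mod 253).
Squaring chain: 36 → 31; never reaches −1, so base 9 is a Miller–Rabin witness that 253 is composite.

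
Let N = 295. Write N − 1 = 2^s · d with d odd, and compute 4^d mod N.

134

295 − 1 = 294 = 2^1 · 147, so d = 147.
4^1 ≡ 4 (mod 295)
4^2 ≡ 4^2 = 16 ≡ 16 (mod 295)
4^4 ≡ 16^2 = 256 ≡ 256 (mod 295)
4^8 ≡ 256^2 = 65536 ≡ 46 (mod 295)
4^16 ≡ 46^2 = 2116 ≡ 51 (mod 295)
4^32 ≡ 51^2 = 2601 ≡ 241 (mod 295)
4^64 ≡ 241^2 = 58081 ≡ 261 (mod 295)
4^128 ≡ 261^2 = 68121 ≡ 271 (mod 295)
147 = 128 + 16 + 2 + 1 in binary powers of 2.
So 4^147 ≡ 271 · 51 · 16 · 4 ≡ 134 (mod 295).
Squaring chain: 134; never reaches −1, so base 4 is a Miller–Rabin witness that 295 is composite.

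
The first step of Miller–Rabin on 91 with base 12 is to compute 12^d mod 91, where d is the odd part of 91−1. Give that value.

91 − 1 = 90 = 2^1 · 45, so d = 45.
12^1 ≡ 12 (mod 91)
12^2 ≡ 12^2 = 144 ≡ 53 (mod 91)
12^4 ≡ 53^2 = 2809 ≡ 79 (mod 91)
12^8 ≡ 79^2 = 6241 ≡ 53 (mod 91)
12^16 ≡ 53^2 = 2809 ≡ 79 (mod 91)
12^32 ≡ 79^2 = 6241 ≡ 53 (mod 91)
45 = 32 + 8 + 4 + 1 in binary powers of 2.
So 12^45 ≡ 53 · 53 · 79 · 12 ≡ 90 (mod 91).
Since 12^d ≡ 90 (mod 91), base 12 does not prove 91 composite.

90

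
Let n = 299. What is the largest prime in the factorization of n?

23

299 = 13 · 23
23 is prime.
So 299 = 13 · 23; the largest prime factor is 23.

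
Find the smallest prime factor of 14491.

14491 is odd.
Digit sum 19, not divisible by 3.
Ends in 1: not divisible by 5.
7: 14491 = 7·2070 + 1
11: 14491 = 11·1317 + 4
13: 14491 = 13·1114 + 9
17: 14491 = 17·852 + 7
19: 14491 = 19·762 + 13
23: 14491 = 23·630 + 1
29: 14491 = 29·499 + 20
31: 14491 = 31·467 + 14
37: 14491 = 37·391 + 24
41: 14491 = 41·353 + 18
43: 14491 = 43·337

43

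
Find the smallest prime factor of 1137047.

1137047 is odd.
Digit sum 23, not divisible by 3.
Ends in 7: not divisible by 5.
7: 1137047 = 7·162435 + 2
11: 1137047 = 11·103367 + 10
13: 1137047 = 13·87465 + 2
17: 1137047 = 17·66885 + 2
19: 1137047 = 19·59844 + 11
23: 1137047 = 23·49436 + 19
29: 1137047 = 29·39208 + 15
31: 1137047 = 31·36678 + 29
37: 1137047 = 37·30731

37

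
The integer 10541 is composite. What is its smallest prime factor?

10541 is odd.
Digit sum 11, not divisible by 3.
Ends in 1: not divisible by 5.
7: 10541 = 7·1505 + 6
11: 10541 = 11·958 + 3
13: 10541 = 13·810 + 11
17: 10541 = 17·620 + 1
19: 10541 = 19·554 + 15
23: 10541 = 23·458 + 7
29: 10541 = 29·363 + 14
31: 10541 = 31·340 + 1
37: 10541 = 37·284 + 33
41: 10541 = 41·257 + 4
43: 10541 = 43·245 + 6
47: 10541 = 47·224 + 13
53: 10541 = 53·198 + 47
59: 10541 = 59·178 + 39
61: 10541 = 61·172 + 49
67: 10541 = 67·157 + 22
71: 10541 = 71·148 + 33
73: 10541 = 73·144 + 29
79: 10541 = 79·133 + 34
83: 10541 = 83·127

83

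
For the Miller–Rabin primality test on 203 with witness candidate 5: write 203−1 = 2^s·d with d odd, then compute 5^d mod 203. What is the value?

38

203 − 1 = 202 = 2^1 · 101, so d = 101.
5^1 ≡ 5 (mod 203)
5^2 ≡ 5^2 = 25 ≡ 25 (mod 203)
5^4 ≡ 25^2 = 625 ≡ 16 (mod 203)
5^8 ≡ 16^2 = 256 ≡ 53 (mod 203)
5^16 ≡ 53^2 = 2809 ≡ 170 (mod 203)
5^32 ≡ 170^2 = 28900 ≡ 74 (mod 203)
5^64 ≡ 74^2 = 5476 ≡ 198 (mod 203)
101 = 64 + 32 + 4 + 1 in binary powers of 2.
So 5^101 ≡ 198 · 74 · 16 · 5 ≡ 38 (mod 203).
Squaring chain: 38; never reaches −1, so base 5 is a Miller–Rabin witness that 203 is composite.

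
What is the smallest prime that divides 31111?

53

31111 is odd.
Digit sum 7, not divisible by 3.
Ends in 1: not divisible by 5.
7: 31111 = 7·4444 + 3
11: 31111 = 11·2828 + 3
13: 31111 = 13·2393 + 2
17: 31111 = 17·1830 + 1
19: 31111 = 19·1637 + 8
23: 31111 = 23·1352 + 15
29: 31111 = 29·1072 + 23
31: 31111 = 31·1003 + 18
37: 31111 = 37·840 + 31
41: 31111 = 41·758 + 33
43: 31111 = 43·723 + 22
47: 31111 = 47·661 + 44
53: 31111 = 53·587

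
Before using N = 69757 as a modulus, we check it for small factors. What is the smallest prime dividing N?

69757 is odd.
Digit sum 34, not divisible by 3.
Ends in 7: not divisible by 5.
7: 69757 = 7·9965 + 2
11: 69757 = 11·6341 + 6
13: 69757 = 13·5365 + 12
17: 69757 = 17·4103 + 6
19: 69757 = 19·3671 + 8
23: 69757 = 23·3032 + 21
29: 69757 = 29·2405 + 12
31: 69757 = 31·2250 + 7
37: 69757 = 37·1885 + 12
41: 69757 = 41·1701 + 16
43: 69757 = 43·1622 + 11
47: 69757 = 47·1484 + 9
53: 69757 = 53·1316 + 9
59: 69757 = 59·1182 + 19
61: 69757 = 61·1143 + 34
67: 69757 = 67·1041 + 10
71: 69757 = 71·982 + 35
73: 69757 = 73·955 + 42
79: 69757 = 79·883

79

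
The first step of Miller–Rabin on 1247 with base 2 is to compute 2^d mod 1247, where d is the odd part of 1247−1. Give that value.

128

1247 − 1 = 1246 = 2^1 · 623, so d = 623.
2^1 ≡ 2 (mod 1247)
2^2 ≡ 2^2 = 4 ≡ 4 (mod 1247)
2^4 ≡ 4^2 = 16 ≡ 16 (mod 1247)
2^8 ≡ 16^2 = 256 ≡ 256 (mod 1247)
2^16 ≡ 256^2 = 65536 ≡ 692 (mod 1247)
2^32 ≡ 692^2 = 478864 ≡ 16 (mod 1247)
2^64 ≡ 16^2 = 256 ≡ 256 (mod 1247)
2^128 ≡ 256^2 = 65536 ≡ 692 (mod 1247)
2^256 ≡ 692^2 = 478864 ≡ 16 (mod 1247)
2^512 ≡ 16^2 = 256 ≡ 256 (mod 1247)
623 = 512 + 64 + 32 + 8 + 4 + 2 + 1 in binary powers of 2.
So 2^623 ≡ 256 · 256 · 16 · 256 · 16 · 4 · 2 ≡ 128 (mod 1247).
Squaring chain: 128; never reaches −1, so base 2 is a Miller–Rabin witness that 1247 is composite.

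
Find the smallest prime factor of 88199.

89

88199 is odd.
Digit sum 35, not divisible by 3.
Ends in 9: not divisible by 5.
7: 88199 = 7·12599 + 6
11: 88199 = 11·8018 + 1
13: 88199 = 13·6784 + 7
17: 88199 = 17·5188 + 3
19: 88199 = 19·4642 + 1
23: 88199 = 23·3834 + 17
29: 88199 = 29·3041 + 10
31: 88199 = 31·2845 + 4
37: 88199 = 37·2383 + 28
41: 88199 = 41·2151 + 8
43: 88199 = 43·2051 + 6
47: 88199 = 47·1876 + 27
53: 88199 = 53·1664 + 7
59: 88199 = 59·1494 + 53
61: 88199 = 61·1445 + 54
67: 88199 = 67·1316 + 27
71: 88199 = 71·1242 + 17
73: 88199 = 73·1208 + 15
79: 88199 = 79·1116 + 35
83: 88199 = 83·1062 + 53
89: 88199 = 89·991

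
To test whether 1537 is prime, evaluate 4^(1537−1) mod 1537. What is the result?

4^1 ≡ 4 (mod 1537)
4^2 ≡ 4^2 = 16 ≡ 16 (mod 1537)
4^4 ≡ 16^2 = 256 ≡ 256 (mod 1537)
4^8 ≡ 256^2 = 65536 ≡ 982 (mod 1537)
4^16 ≡ 982^2 = 964324 ≡ 625 (mod 1537)
4^32 ≡ 625^2 = 390625 ≡ 227 (mod 1537)
4^64 ≡ 227^2 = 51529 ≡ 808 (mod 1537)
4^128 ≡ 808^2 = 652864 ≡ 1176 (mod 1537)
4^256 ≡ 1176^2 = 1382976 ≡ 1213 (mod 1537)
4^512 ≡ 1213^2 = 1471369 ≡ 460 (mod 1537)
4^1024 ≡ 460^2 = 211600 ≡ 1031 (mod 1537)
1536 = 1024 + 512 in binary powers of 2.
So 4^1536 ≡ 1031 · 460 ≡ 864 (mod 1537).
Since 864 ≠ 1, base 4 is a Fermat witness: 1537 is composite.

864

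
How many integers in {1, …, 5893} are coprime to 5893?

Factor: 5893 = 71 · 83.
φ(5893) = (71−1) · (83−1) = 70 · 82 = 5740.

5740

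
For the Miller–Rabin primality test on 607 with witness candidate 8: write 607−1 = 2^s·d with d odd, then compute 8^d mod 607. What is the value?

1

607 − 1 = 606 = 2^1 · 303, so d = 303.
8^1 ≡ 8 (mod 607)
8^2 ≡ 8^2 = 64 ≡ 64 (mod 607)
8^4 ≡ 64^2 = 4096 ≡ 454 (mod 607)
8^8 ≡ 454^2 = 206116 ≡ 343 (mod 607)
8^16 ≡ 343^2 = 117649 ≡ 498 (mod 607)
8^32 ≡ 498^2 = 248004 ≡ 348 (mod 607)
8^64 ≡ 348^2 = 121104 ≡ 311 (mod 607)
8^128 ≡ 311^2 = 96721 ≡ 208 (mod 607)
8^256 ≡ 208^2 = 43264 ≡ 167 (mod 607)
303 = 256 + 32 + 8 + 4 + 2 + 1 in binary powers of 2.
So 8^303 ≡ 167 · 348 · 343 · 454 · 64 · 8 ≡ 1 (mod 607).
Since 8^d ≡ 1 (mod 607), base 8 does not prove 607 composite.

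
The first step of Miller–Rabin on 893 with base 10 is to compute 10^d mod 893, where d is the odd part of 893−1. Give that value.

775

893 − 1 = 892 = 2^2 · 223, so d = 223.
10^1 ≡ 10 (mod 893)
10^2 ≡ 10^2 = 100 ≡ 100 (mod 893)
10^4 ≡ 100^2 = 10000 ≡ 177 (mod 893)
10^8 ≡ 177^2 = 31329 ≡ 74 (mod 893)
10^16 ≡ 74^2 = 5476 ≡ 118 (mod 893)
10^32 ≡ 118^2 = 13924 ≡ 529 (mod 893)
10^64 ≡ 529^2 = 279841 ≡ 332 (mod 893)
10^128 ≡ 332^2 = 110224 ≡ 385 (mod 893)
223 = 128 + 64 + 16 + 8 + 4 + 2 + 1 in binary powers of 2.
So 10^223 ≡ 385 · 332 · 118 · 74 · 177 · 100 · 10 ≡ 775 (mod 893).
Squaring chain: 775 → 529; never reaches −1, so base 10 is a Miller–Rabin witness that 893 is composite.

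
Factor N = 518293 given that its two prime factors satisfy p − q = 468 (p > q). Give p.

Since p = q + 468, we have 518293 = q(q + 468), so q² + 468q − 518293 = 0.
Discriminant: 468² + 4·518293 = 219024 + 2073172 = 2292196; √2292196 = 1514.
q = (−468 + 1514)/2 = 523, and p = q + 468 = 991.
Check: 523 · 991 = 518293.

991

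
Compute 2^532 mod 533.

2^1 ≡ 2 (mod 533)
2^2 ≡ 2^2 = 4 ≡ 4 (mod 533)
2^4 ≡ 4^2 = 16 ≡ 16 (mod 533)
2^8 ≡ 16^2 = 256 ≡ 256 (mod 533)
2^16 ≡ 256^2 = 65536 ≡ 510 (mod 533)
2^32 ≡ 510^2 = 260100 ≡ 529 (mod 533)
2^64 ≡ 529^2 = 279841 ≡ 16 (mod 533)
2^128 ≡ 16^2 = 256 ≡ 256 (mod 533)
2^256 ≡ 256^2 = 65536 ≡ 510 (mod 533)
2^512 ≡ 510^2 = 260100 ≡ 529 (mod 533)
532 = 512 + 16 + 4 in binary powers of 2.
So 2^532 ≡ 529 · 510 · 16 ≡ 406 (mod 533).
Since 406 ≠ 1, base 2 is a Fermat witness: 533 is composite.

406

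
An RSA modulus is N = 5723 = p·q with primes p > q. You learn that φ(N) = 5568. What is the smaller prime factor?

φ(n) = (p−1)(q−1) = n − (p+q) + 1, so p + q = 5723 − 5568 + 1 = 156.
p and q are the roots of t² − 156t + 5723 = 0.
Discriminant: 156² − 4·5723 = 24336 − 22892 = 1444; √1444 = 38.
q = (156 − 38)/2 = 59, p = (156 + 38)/2 = 97.
Check: 59 · 97 = 5723.

59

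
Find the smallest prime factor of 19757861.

19757861 is odd.
Digit sum 44, not divisible by 3.
Ends in 1: not divisible by 5.
7: 19757861 = 7·2822551 + 4
11: 19757861 = 11·1796169 + 2
13: 19757861 = 13·1519835 + 6
17: 19757861 = 17·1162227 + 2
19: 19757861 = 19·1039887 + 8
23: 19757861 = 23·859037 + 10
29: 19757861 = 29·681305 + 16
31: 19757861 = 31·637350 + 11
37: 19757861 = 37·533996 + 9
41: 19757861 = 41·481899 + 2
43: 19757861 = 43·459485 + 6
47: 19757861 = 47·420380 + 1
53: 19757861 = 53·372789 + 44
59: 19757861 = 59·334879

59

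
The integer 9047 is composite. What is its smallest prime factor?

9047 is odd.
Digit sum 20, not divisible by 3.
Ends in 7: not divisible by 5.
7: 9047 = 7·1292 + 3
11: 9047 = 11·822 + 5
13: 9047 = 13·695 + 12
17: 9047 = 17·532 + 3
19: 9047 = 19·476 + 3
23: 9047 = 23·393 + 8
29: 9047 = 29·311 + 28
31: 9047 = 31·291 + 26
37: 9047 = 37·244 + 19
41: 9047 = 41·220 + 27
43: 9047 = 43·210 + 17
47: 9047 = 47·192 + 23
53: 9047 = 53·170 + 37
59: 9047 = 59·153 + 20
61: 9047 = 61·148 + 19
67: 9047 = 67·135 + 2
71: 9047 = 71·127 + 30
73: 9047 = 73·123 + 68
79: 9047 = 79·114 + 41
83: 9047 = 83·109

83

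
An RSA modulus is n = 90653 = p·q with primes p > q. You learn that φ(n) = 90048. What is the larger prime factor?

337

φ(n) = (p−1)(q−1) = n − (p+q) + 1, so p + q = 90653 − 90048 + 1 = 606.
p and q are the roots of t² − 606t + 90653 = 0.
Discriminant: 606² − 4·90653 = 367236 − 362612 = 4624; √4624 = 68.
q = (606 − 68)/2 = 269, p = (606 + 68)/2 = 337.
Check: 269 · 337 = 90653.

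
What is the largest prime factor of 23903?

53

23903 = 11 · 2173
2173 = 41 · 53
53 is prime.
So 23903 = 11 · 41 · 53; the largest prime factor is 53.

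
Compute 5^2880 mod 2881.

5^1 ≡ 5 (mod 2881)
5^2 ≡ 5^2 = 25 ≡ 25 (mod 2881)
5^4 ≡ 25^2 = 625 ≡ 625 (mod 2881)
5^8 ≡ 625^2 = 390625 ≡ 1690 (mod 2881)
5^16 ≡ 1690^2 = 2856100 ≡ 1029 (mod 2881)
5^32 ≡ 1029^2 = 1058841 ≡ 1514 (mod 2881)
5^64 ≡ 1514^2 = 2292196 ≡ 1801 (mod 2881)
5^128 ≡ 1801^2 = 3243601 ≡ 2476 (mod 2881)
5^256 ≡ 2476^2 = 6130576 ≡ 2689 (mod 2881)
5^512 ≡ 2689^2 = 7230721 ≡ 2292 (mod 2881)
5^1024 ≡ 2292^2 = 5253264 ≡ 1201 (mod 2881)
5^2048 ≡ 1201^2 = 1442401 ≡ 1901 (mod 2881)
2880 = 2048 + 512 + 256 + 64 in binary powers of 2.
So 5^2880 ≡ 1901 · 2292 · 2689 · 1801 ≡ 1466 (mod 2881).
Since 1466 ≠ 1, base 5 is a Fermat witness: 2881 is composite.

1466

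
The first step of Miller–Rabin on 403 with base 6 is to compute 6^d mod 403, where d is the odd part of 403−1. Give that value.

403 − 1 = 402 = 2^1 · 201, so d = 201.
6^1 ≡ 6 (mod 403)
6^2 ≡ 6^2 = 36 ≡ 36 (mod 403)
6^4 ≡ 36^2 = 1296 ≡ 87 (mod 403)
6^8 ≡ 87^2 = 7569 ≡ 315 (mod 403)
6^16 ≡ 315^2 = 99225 ≡ 87 (mod 403)
6^32 ≡ 87^2 = 7569 ≡ 315 (mod 403)
6^64 ≡ 315^2 = 99225 ≡ 87 (mod 403)
6^128 ≡ 87^2 = 7569 ≡ 315 (mod 403)
201 = 128 + 64 + 8 + 1 in binary powers of 2.
So 6^201 ≡ 315 · 87 · 315 · 6 ≡ 278 (mod 403).
Squaring chain: 278; never reaches −1, so base 6 is a Miller–Rabin witness that 403 is composite.

278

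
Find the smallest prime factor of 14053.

13

14053 is odd.
Digit sum 13, not divisible by 3.
Ends in 3: not divisible by 5.
7: 14053 = 7·2007 + 4
11: 14053 = 11·1277 + 6
13: 14053 = 13·1081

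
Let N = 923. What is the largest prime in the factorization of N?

71

923 = 13 · 71
71 is prime.
So 923 = 13 · 71; the largest prime factor is 71.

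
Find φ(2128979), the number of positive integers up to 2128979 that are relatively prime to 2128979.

Factor: 2128979 = 101 · 107 · 197.
φ(2128979) = (101−1) · (107−1) · (197−1) = 100 · 106 · 196 = 2077600.

2077600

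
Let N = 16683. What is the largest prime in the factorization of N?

16683 = 3 · 5561
5561 = 67 · 83
83 is prime.
So 16683 = 3 · 67 · 83; the largest prime factor is 83.

83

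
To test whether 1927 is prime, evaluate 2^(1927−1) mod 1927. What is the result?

1540

2^1 ≡ 2 (mod 1927)
2^2 ≡ 2^2 = 4 ≡ 4 (mod 1927)
2^4 ≡ 4^2 = 16 ≡ 16 (mod 1927)
2^8 ≡ 16^2 = 256 ≡ 256 (mod 1927)
2^16 ≡ 256^2 = 65536 ≡ 18 (mod 1927)
2^32 ≡ 18^2 = 324 ≡ 324 (mod 1927)
2^64 ≡ 324^2 = 104976 ≡ 918 (mod 1927)
2^128 ≡ 918^2 = 842724 ≡ 625 (mod 1927)
2^256 ≡ 625^2 = 390625 ≡ 1371 (mod 1927)
2^512 ≡ 1371^2 = 1879641 ≡ 816 (mod 1927)
2^1024 ≡ 816^2 = 665856 ≡ 1041 (mod 1927)
1926 = 1024 + 512 + 256 + 128 + 4 + 2 in binary powers of 2.
So 2^1926 ≡ 1041 · 816 · 1371 · 625 · 16 · 4 ≡ 1540 (mod 1927).
Since 1540 ≠ 1, base 2 is a Fermat witness: 1927 is composite.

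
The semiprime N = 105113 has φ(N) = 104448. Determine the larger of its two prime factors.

φ(n) = (p−1)(q−1) = n − (p+q) + 1, so p + q = 105113 − 104448 + 1 = 666.
p and q are the roots of t² − 666t + 105113 = 0.
Discriminant: 666² − 4·105113 = 443556 − 420452 = 23104; √23104 = 152.
q = (666 − 152)/2 = 257, p = (666 + 152)/2 = 409.
Check: 257 · 409 = 105113.

409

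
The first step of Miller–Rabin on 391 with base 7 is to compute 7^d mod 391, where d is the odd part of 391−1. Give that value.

241

391 − 1 = 390 = 2^1 · 195, so d = 195.
7^1 ≡ 7 (mod 391)
7^2 ≡ 7^2 = 49 ≡ 49 (mod 391)
7^4 ≡ 49^2 = 2401 ≡ 55 (mod 391)
7^8 ≡ 55^2 = 3025 ≡ 288 (mod 391)
7^16 ≡ 288^2 = 82944 ≡ 52 (mod 391)
7^32 ≡ 52^2 = 2704 ≡ 358 (mod 391)
7^64 ≡ 358^2 = 128164 ≡ 307 (mod 391)
7^128 ≡ 307^2 = 94249 ≡ 18 (mod 391)
195 = 128 + 64 + 2 + 1 in binary powers of 2.
So 7^195 ≡ 18 · 307 · 49 · 7 ≡ 241 (mod 391).
Squaring chain: 241; never reaches −1, so base 7 is a Miller–Rabin witness that 391 is composite.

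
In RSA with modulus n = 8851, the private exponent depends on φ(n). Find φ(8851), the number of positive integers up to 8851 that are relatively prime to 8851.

8632

Factor: 8851 = 53 · 167.
φ(8851) = (53−1) · (167−1) = 52 · 166 = 8632.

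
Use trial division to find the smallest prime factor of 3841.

3841 is odd.
Digit sum 16, not divisible by 3.
Ends in 1: not divisible by 5.
7: 3841 = 7·548 + 5
11: 3841 = 11·349 + 2
13: 3841 = 13·295 + 6
17: 3841 = 17·225 + 16
19: 3841 = 19·202 + 3
23: 3841 = 23·167

23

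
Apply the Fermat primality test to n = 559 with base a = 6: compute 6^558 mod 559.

259

6^1 ≡ 6 (mod 559)
6^2 ≡ 6^2 = 36 ≡ 36 (mod 559)
6^4 ≡ 36^2 = 1296 ≡ 178 (mod 559)
6^8 ≡ 178^2 = 31684 ≡ 380 (mod 559)
6^16 ≡ 380^2 = 144400 ≡ 178 (mod 559)
6^32 ≡ 178^2 = 31684 ≡ 380 (mod 559)
6^64 ≡ 380^2 = 144400 ≡ 178 (mod 559)
6^128 ≡ 178^2 = 31684 ≡ 380 (mod 559)
6^256 ≡ 380^2 = 144400 ≡ 178 (mod 559)
6^512 ≡ 178^2 = 31684 ≡ 380 (mod 559)
558 = 512 + 32 + 8 + 4 + 2 in binary powers of 2.
So 6^558 ≡ 380 · 380 · 380 · 178 · 36 ≡ 259 (mod 559).
Since 259 ≠ 1, base 6 is a Fermat witness: 559 is composite.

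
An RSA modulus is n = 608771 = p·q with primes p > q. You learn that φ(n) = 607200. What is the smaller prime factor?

φ(n) = (p−1)(q−1) = n − (p+q) + 1, so p + q = 608771 − 607200 + 1 = 1572.
p and q are the roots of t² − 1572t + 608771 = 0.
Discriminant: 1572² − 4·608771 = 2471184 − 2435084 = 36100; √36100 = 190.
q = (1572 − 190)/2 = 691, p = (1572 + 190)/2 = 881.
Check: 691 · 881 = 608771.

691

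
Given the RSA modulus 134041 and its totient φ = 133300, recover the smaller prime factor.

311

φ(n) = (p−1)(q−1) = n − (p+q) + 1, so p + q = 134041 − 133300 + 1 = 742.
p and q are the roots of t² − 742t + 134041 = 0.
Discriminant: 742² − 4·134041 = 550564 − 536164 = 14400; √14400 = 120.
q = (742 − 120)/2 = 311, p = (742 + 120)/2 = 431.
Check: 311 · 431 = 134041.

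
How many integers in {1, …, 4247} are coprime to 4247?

Factor: 4247 = 31 · 137.
φ(4247) = (31−1) · (137−1) = 30 · 136 = 4080.

4080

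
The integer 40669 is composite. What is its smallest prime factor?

67

40669 is odd.
Digit sum 25, not divisible by 3.
Ends in 9: not divisible by 5.
7: 40669 = 7·5809 + 6
11: 40669 = 11·3697 + 2
13: 40669 = 13·3128 + 5
17: 40669 = 17·2392 + 5
19: 40669 = 19·2140 + 9
23: 40669 = 23·1768 + 5
29: 40669 = 29·1402 + 11
31: 40669 = 31·1311 + 28
37: 40669 = 37·1099 + 6
41: 40669 = 41·991 + 38
43: 40669 = 43·945 + 34
47: 40669 = 47·865 + 14
53: 40669 = 53·767 + 18
59: 40669 = 59·689 + 18
61: 40669 = 61·666 + 43
67: 40669 = 67·607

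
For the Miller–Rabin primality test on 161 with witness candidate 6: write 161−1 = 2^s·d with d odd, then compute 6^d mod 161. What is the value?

48

161 − 1 = 160 = 2^5 · 5, so d = 5.
6^1 ≡ 6 (mod 161)
6^2 ≡ 6^2 = 36 ≡ 36 (mod 161)
6^4 ≡ 36^2 = 1296 ≡ 8 (mod 161)
5 = 4 + 1 in binary powers of 2.
So 6^5 ≡ 8 · 6 ≡ 48 (mod 161).
Squaring chain: 48 → 50 → 85 → 141 → 78; never reaches −1, so base 6 is a Miller–Rabin witness that 161 is composite.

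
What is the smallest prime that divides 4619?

4619 is odd.
Digit sum 20, not divisible by 3.
Ends in 9: not divisible by 5.
7: 4619 = 7·659 + 6
11: 4619 = 11·419 + 10
13: 4619 = 13·355 + 4
17: 4619 = 17·271 + 12
19: 4619 = 19·243 + 2
23: 4619 = 23·200 + 19
29: 4619 = 29·159 + 8
31: 4619 = 31·149

31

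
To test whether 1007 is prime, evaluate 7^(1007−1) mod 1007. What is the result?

577

7^1 ≡ 7 (mod 1007)
7^2 ≡ 7^2 = 49 ≡ 49 (mod 1007)
7^4 ≡ 49^2 = 2401 ≡ 387 (mod 1007)
7^8 ≡ 387^2 = 149769 ≡ 733 (mod 1007)
7^16 ≡ 733^2 = 537289 ≡ 558 (mod 1007)
7^32 ≡ 558^2 = 311364 ≡ 201 (mod 1007)
7^64 ≡ 201^2 = 40401 ≡ 121 (mod 1007)
7^128 ≡ 121^2 = 14641 ≡ 543 (mod 1007)
7^256 ≡ 543^2 = 294849 ≡ 805 (mod 1007)
7^512 ≡ 805^2 = 648025 ≡ 524 (mod 1007)
1006 = 512 + 256 + 128 + 64 + 32 + 8 + 4 + 2 in binary powers of 2.
So 7^1006 ≡ 524 · 805 · 543 · 121 · 201 · 733 · 387 · 49 ≡ 577 (mod 1007).
Since 577 ≠ 1, base 7 is a Fermat witness: 1007 is composite.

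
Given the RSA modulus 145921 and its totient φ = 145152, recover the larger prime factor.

433

φ(n) = (p−1)(q−1) = n − (p+q) + 1, so p + q = 145921 − 145152 + 1 = 770.
p and q are the roots of t² − 770t + 145921 = 0.
Discriminant: 770² − 4·145921 = 592900 − 583684 = 9216; √9216 = 96.
q = (770 − 96)/2 = 337, p = (770 + 96)/2 = 433.
Check: 337 · 433 = 145921.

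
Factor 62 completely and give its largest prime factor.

62 = 2 · 31
31 is prime.
So 62 = 2 · 31; the largest prime factor is 31.

31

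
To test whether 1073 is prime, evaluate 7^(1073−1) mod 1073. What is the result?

7

7^1 ≡ 7 (mod 1073)
7^2 ≡ 7^2 = 49 ≡ 49 (mod 1073)
7^4 ≡ 49^2 = 2401 ≡ 255 (mod 1073)
7^8 ≡ 255^2 = 65025 ≡ 645 (mod 1073)
7^16 ≡ 645^2 = 416025 ≡ 774 (mod 1073)
7^32 ≡ 774^2 = 599076 ≡ 342 (mod 1073)
7^64 ≡ 342^2 = 116964 ≡ 7 (mod 1073)
7^128 ≡ 7^2 = 49 ≡ 49 (mod 1073)
7^256 ≡ 49^2 = 2401 ≡ 255 (mod 1073)
7^512 ≡ 255^2 = 65025 ≡ 645 (mod 1073)
7^1024 ≡ 645^2 = 416025 ≡ 774 (mod 1073)
1072 = 1024 + 32 + 16 in binary powers of 2.
So 7^1072 ≡ 774 · 342 · 774 ≡ 7 (mod 1073).
Since 7 ≠ 1, base 7 is a Fermat witness: 1073 is composite.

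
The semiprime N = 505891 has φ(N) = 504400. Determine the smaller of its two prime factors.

521

φ(n) = (p−1)(q−1) = n − (p+q) + 1, so p + q = 505891 − 504400 + 1 = 1492.
p and q are the roots of t² − 1492t + 505891 = 0.
Discriminant: 1492² − 4·505891 = 2226064 − 2023564 = 202500; √202500 = 450.
q = (1492 − 450)/2 = 521, p = (1492 + 450)/2 = 971.
Check: 521 · 971 = 505891.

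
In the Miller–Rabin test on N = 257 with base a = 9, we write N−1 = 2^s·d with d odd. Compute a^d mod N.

9

257 − 1 = 256 = 2^8 · 1, so d = 1.
9^1 ≡ 9 (mod 257)
1 = 1 in binary powers of 2.
So 9^1 ≡ 9 ≡ 9 (mod 257).
Squaring chain: 9 → 81 → 136 → 249 → 64 → 241 → 256 → 1; reaches −1, so base 9 does not prove 257 composite.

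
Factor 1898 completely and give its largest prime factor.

73

1898 = 2 · 949
949 = 13 · 73
73 is prime.
So 1898 = 2 · 13 · 73; the largest prime factor is 73.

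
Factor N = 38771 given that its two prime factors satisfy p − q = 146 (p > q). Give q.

Since p = q + 146, we have 38771 = q(q + 146), so q² + 146q − 38771 = 0.
Discriminant: 146² + 4·38771 = 21316 + 155084 = 176400; √176400 = 420.
q = (−146 + 420)/2 = 137, and p = q + 146 = 283.
Check: 137 · 283 = 38771.

137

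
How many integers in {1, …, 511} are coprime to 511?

432

Factor: 511 = 7 · 73.
φ(511) = (7−1) · (73−1) = 6 · 72 = 432.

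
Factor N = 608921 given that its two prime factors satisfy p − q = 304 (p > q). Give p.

947

Since p = q + 304, we have 608921 = q(q + 304), so q² + 304q − 608921 = 0.
Discriminant: 304² + 4·608921 = 92416 + 2435684 = 2528100; √2528100 = 1590.
q = (−304 + 1590)/2 = 643, and p = q + 304 = 947.
Check: 643 · 947 = 608921.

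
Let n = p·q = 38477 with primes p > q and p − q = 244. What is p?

353

Since p = q + 244, we have 38477 = q(q + 244), so q² + 244q − 38477 = 0.
Discriminant: 244² + 4·38477 = 59536 + 153908 = 213444; √213444 = 462.
q = (−244 + 462)/2 = 109, and p = q + 244 = 353.
Check: 109 · 353 = 38477.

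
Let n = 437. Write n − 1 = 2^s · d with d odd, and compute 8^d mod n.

141

437 − 1 = 436 = 2^2 · 109, so d = 109.
8^1 ≡ 8 (mod 437)
8^2 ≡ 8^2 = 64 ≡ 64 (mod 437)
8^4 ≡ 64^2 = 4096 ≡ 163 (mod 437)
8^8 ≡ 163^2 = 26569 ≡ 349 (mod 437)
8^16 ≡ 349^2 = 121801 ≡ 315 (mod 437)
8^32 ≡ 315^2 = 99225 ≡ 26 (mod 437)
8^64 ≡ 26^2 = 676 ≡ 239 (mod 437)
109 = 64 + 32 + 8 + 4 + 1 in binary powers of 2.
So 8^109 ≡ 239 · 26 · 349 · 163 · 8 ≡ 141 (mod 437).
Squaring chain: 141 → 216; never reaches −1, so base 8 is a Miller–Rabin witness that 437 is composite.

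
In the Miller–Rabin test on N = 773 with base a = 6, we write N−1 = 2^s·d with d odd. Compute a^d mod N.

773 − 1 = 772 = 2^2 · 193, so d = 193.
6^1 ≡ 6 (mod 773)
6^2 ≡ 6^2 = 36 ≡ 36 (mod 773)
6^4 ≡ 36^2 = 1296 ≡ 523 (mod 773)
6^8 ≡ 523^2 = 273529 ≡ 660 (mod 773)
6^16 ≡ 660^2 = 435600 ≡ 401 (mod 773)
6^32 ≡ 401^2 = 160801 ≡ 17 (mod 773)
6^64 ≡ 17^2 = 289 ≡ 289 (mod 773)
6^128 ≡ 289^2 = 83521 ≡ 37 (mod 773)
193 = 128 + 64 + 1 in binary powers of 2.
So 6^193 ≡ 37 · 289 · 6 ≡ 772 (mod 773).
Since 6^d ≡ 772 (mod 773), base 6 does not prove 773 composite.

772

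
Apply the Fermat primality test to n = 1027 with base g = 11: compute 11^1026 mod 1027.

38

11^1 ≡ 11 (mod 1027)
11^2 ≡ 11^2 = 121 ≡ 121 (mod 1027)
11^4 ≡ 121^2 = 14641 ≡ 263 (mod 1027)
11^8 ≡ 263^2 = 69169 ≡ 360 (mod 1027)
11^16 ≡ 360^2 = 129600 ≡ 198 (mod 1027)
11^32 ≡ 198^2 = 39204 ≡ 178 (mod 1027)
11^64 ≡ 178^2 = 31684 ≡ 874 (mod 1027)
11^128 ≡ 874^2 = 763876 ≡ 815 (mod 1027)
11^256 ≡ 815^2 = 664225 ≡ 783 (mod 1027)
11^512 ≡ 783^2 = 613089 ≡ 997 (mod 1027)
11^1024 ≡ 997^2 = 994009 ≡ 900 (mod 1027)
1026 = 1024 + 2 in binary powers of 2.
So 11^1026 ≡ 900 · 121 ≡ 38 (mod 1027).
Since 38 ≠ 1, base 11 is a Fermat witness: 1027 is composite.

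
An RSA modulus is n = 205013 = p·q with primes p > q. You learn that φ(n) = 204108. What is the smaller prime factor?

φ(n) = (p−1)(q−1) = n − (p+q) + 1, so p + q = 205013 − 204108 + 1 = 906.
p and q are the roots of t² − 906t + 205013 = 0.
Discriminant: 906² − 4·205013 = 820836 − 820052 = 784; √784 = 28.
q = (906 − 28)/2 = 439, p = (906 + 28)/2 = 467.
Check: 439 · 467 = 205013.

439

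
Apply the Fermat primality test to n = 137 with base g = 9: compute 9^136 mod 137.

1

9^1 ≡ 9 (mod 137)
9^2 ≡ 9^2 = 81 ≡ 81 (mod 137)
9^4 ≡ 81^2 = 6561 ≡ 122 (mod 137)
9^8 ≡ 122^2 = 14884 ≡ 88 (mod 137)
9^16 ≡ 88^2 = 7744 ≡ 72 (mod 137)
9^32 ≡ 72^2 = 5184 ≡ 115 (mod 137)
9^64 ≡ 115^2 = 13225 ≡ 73 (mod 137)
9^128 ≡ 73^2 = 5329 ≡ 123 (mod 137)
136 = 128 + 8 in binary powers of 2.
So 9^136 ≡ 123 · 88 ≡ 1 (mod 137).
Since the result is 1, base 9 gives no evidence that 137 is composite.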